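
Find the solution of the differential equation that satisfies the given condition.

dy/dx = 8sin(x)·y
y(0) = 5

General solution: y = Ce^(-8cos(x))
Applying IC y(0) = 5:
Particular solution: y = 5e^(8(1-cos(x)))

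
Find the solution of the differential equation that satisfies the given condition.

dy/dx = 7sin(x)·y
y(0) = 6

General solution: y = Ce^(-7cos(x))
Applying IC y(0) = 6:
Particular solution: y = 6e^(7(1-cos(x)))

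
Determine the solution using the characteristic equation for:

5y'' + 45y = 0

Characteristic equation: 5r² + 45 = 0
Divide by 5: r² + 9 = 0
Roots: r = ±3i (complex conjugates)
General solution: y = C₁cos(3x) + C₂sin(3x)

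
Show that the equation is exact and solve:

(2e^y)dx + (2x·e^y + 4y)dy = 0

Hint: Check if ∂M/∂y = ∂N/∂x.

Verify exactness: ∂M/∂y = ∂N/∂x ✓
Find F(x,y) such that ∂F/∂x = M, ∂F/∂y = N
Solution: 2x·e^y + 2y² = C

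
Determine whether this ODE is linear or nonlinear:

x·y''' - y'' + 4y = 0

Linear (y and its derivatives appear to the first power only, no products of y terms)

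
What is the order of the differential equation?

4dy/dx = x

The order is 1 (highest derivative is of order 1).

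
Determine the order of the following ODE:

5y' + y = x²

The order is 1 (highest derivative is of order 1).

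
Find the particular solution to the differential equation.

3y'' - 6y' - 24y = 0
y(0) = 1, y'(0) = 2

General solution: y = C₁e^(4x) + C₂e^(-2x)
Applying ICs: C₁ = 2/3, C₂ = 1/3
Particular solution: y = (2/3)e^(4x) + (1/3)e^(-2x)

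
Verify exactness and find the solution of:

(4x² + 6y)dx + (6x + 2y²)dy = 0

Verify exactness: ∂M/∂y = ∂N/∂x ✓
Find F(x,y) such that ∂F/∂x = M, ∂F/∂y = N
Solution: 4x³/3 + 6xy + 2y³/3 = C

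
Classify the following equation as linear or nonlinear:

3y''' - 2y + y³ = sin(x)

Nonlinear (y³ term)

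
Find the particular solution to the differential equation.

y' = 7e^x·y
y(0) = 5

General solution: y = Ce^(7e^x)
Applying IC y(0) = 5:
Particular solution: y = 5e^(7(e^x - 1))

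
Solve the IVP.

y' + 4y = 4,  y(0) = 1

General solution: y = 1 + Ce^(-4x)
Applying y(0) = 1: C = 1 - 1 = 0
Particular solution: y = 1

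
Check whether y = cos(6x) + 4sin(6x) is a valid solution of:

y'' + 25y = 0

Verification:
y'' = -36cos(6x) - 144sin(6x)
y'' + 25y ≠ 0 (frequency mismatch: got 36 instead of 25)

No, it is not a solution.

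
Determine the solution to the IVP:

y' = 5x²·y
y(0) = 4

General solution: y = Ce^(5x³/3)
Applying IC y(0) = 4:
Particular solution: y = 4e^(5x³/3)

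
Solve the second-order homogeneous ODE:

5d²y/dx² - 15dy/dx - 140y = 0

Characteristic equation: 5r² - 15r - 140 = 0
Divide by 5: r² - 3r - 28 = 0
Roots: r = 7, -4 (distinct real)
General solution: y = C₁e^(7x) + C₂e^(-4x)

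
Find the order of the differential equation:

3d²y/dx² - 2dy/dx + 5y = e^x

The order is 2 (highest derivative is of order 2).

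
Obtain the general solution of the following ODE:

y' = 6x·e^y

Separating variables and integrating:
-e^(-y) = 3x² + C

General solution: y = -ln(C - 3x²)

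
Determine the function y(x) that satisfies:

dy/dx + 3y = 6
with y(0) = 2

General solution: y = 2 + Ce^(-3x)
Applying y(0) = 2: C = 2 - 2 = 0
Particular solution: y = 2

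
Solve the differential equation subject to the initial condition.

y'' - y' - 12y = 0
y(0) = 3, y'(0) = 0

General solution: y = C₁e^(4x) + C₂e^(-3x)
Applying ICs: C₁ = 9/7, C₂ = 12/7
Particular solution: y = (9/7)e^(4x) + (12/7)e^(-3x)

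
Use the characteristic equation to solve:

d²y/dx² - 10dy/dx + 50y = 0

Characteristic equation: r² - 10r + 50 = 0
Roots: r = 5 ± 5i (complex conjugates)
General solution: y = e^(5x)(C₁cos(5x) + C₂sin(5x))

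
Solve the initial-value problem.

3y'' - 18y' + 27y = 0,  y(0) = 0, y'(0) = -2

General solution: y = (C₁ + C₂x)e^(3x)
Repeated root r = 3
Applying ICs: C₁ = 0, C₂ = -2
Particular solution: y = -2xe^(3x)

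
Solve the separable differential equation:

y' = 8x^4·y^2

Separating variables and integrating:
-1/y = 8x^5/5 + C

General solution: y^-1 = (-8/5)x^5 + C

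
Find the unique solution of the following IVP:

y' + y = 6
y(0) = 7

General solution: y = 6 + Ce^(-x)
Applying y(0) = 7: C = 7 - 6 = 1
Particular solution: y = 6 + e^(-x)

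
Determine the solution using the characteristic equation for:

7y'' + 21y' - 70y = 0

Characteristic equation: 7r² + 21r - 70 = 0
Divide by 7: r² + 3r - 10 = 0
Roots: r = 2, -5 (distinct real)
General solution: y = C₁e^(2x) + C₂e^(-5x)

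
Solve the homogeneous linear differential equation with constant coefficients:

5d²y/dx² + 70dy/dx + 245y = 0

Characteristic equation: 5r² + 70r + 245 = 0
Divide by 5: r² + 14r + 49 = 0
Factored: (r + 7)² = 0
Repeated root: r = -7
General solution: y = (C₁ + C₂x)e^(-7x)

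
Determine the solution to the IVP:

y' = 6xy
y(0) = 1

General solution: y = Ce^(3x²)
Applying IC y(0) = 1:
Particular solution: y = e^(3x²)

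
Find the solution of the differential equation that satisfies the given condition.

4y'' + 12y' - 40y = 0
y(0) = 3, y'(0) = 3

General solution: y = C₁e^(2x) + C₂e^(-5x)
Applying ICs: C₁ = 18/7, C₂ = 3/7
Particular solution: y = (18/7)e^(2x) + (3/7)e^(-5x)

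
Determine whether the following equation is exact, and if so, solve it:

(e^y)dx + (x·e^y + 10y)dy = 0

Verify exactness: ∂M/∂y = ∂N/∂x ✓
Find F(x,y) such that ∂F/∂x = M, ∂F/∂y = N
Solution: x·e^y + 5y² = C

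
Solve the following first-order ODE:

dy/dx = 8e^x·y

Separating variables and integrating:
ln|y| = 8e^x + C

General solution: y = Ce^(8e^x)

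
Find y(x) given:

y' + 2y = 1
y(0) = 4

General solution: y = 1/2 + Ce^(-2x)
Applying y(0) = 4: C = 4 - 1/2 = 7/2
Particular solution: y = 1/2 + (7/2)e^(-2x)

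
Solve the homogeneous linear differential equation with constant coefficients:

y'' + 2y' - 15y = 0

Characteristic equation: r² + 2r - 15 = 0
Roots: r = 3, -5 (distinct real)
General solution: y = C₁e^(3x) + C₂e^(-5x)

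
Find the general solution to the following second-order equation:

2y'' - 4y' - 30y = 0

Characteristic equation: 2r² - 4r - 30 = 0
Divide by 2: r² - 2r - 15 = 0
Roots: r = 5, -3 (distinct real)
General solution: y = C₁e^(5x) + C₂e^(-3x)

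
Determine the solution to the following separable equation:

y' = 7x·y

Separating variables and integrating:
ln|y| = 7x^2/2 + C

General solution: y = Ce^(7x^2/2)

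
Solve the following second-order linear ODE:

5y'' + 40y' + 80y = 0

Characteristic equation: 5r² + 40r + 80 = 0
Divide by 5: r² + 8r + 16 = 0
Factored: (r + 4)² = 0
Repeated root: r = -4
General solution: y = (C₁ + C₂x)e^(-4x)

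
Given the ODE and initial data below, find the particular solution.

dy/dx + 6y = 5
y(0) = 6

General solution: y = 5/6 + Ce^(-6x)
Applying y(0) = 6: C = 6 - 5/6 = 31/6
Particular solution: y = 5/6 + (31/6)e^(-6x)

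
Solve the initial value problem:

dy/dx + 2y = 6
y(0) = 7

General solution: y = 3 + Ce^(-2x)
Applying y(0) = 7: C = 7 - 3 = 4
Particular solution: y = 3 + 4e^(-2x)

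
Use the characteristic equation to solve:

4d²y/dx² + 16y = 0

Characteristic equation: 4r² + 16 = 0
Divide by 4: r² + 4 = 0
Roots: r = ±2i (complex conjugates)
General solution: y = C₁cos(2x) + C₂sin(2x)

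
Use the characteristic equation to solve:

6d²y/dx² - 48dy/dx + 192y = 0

Characteristic equation: 6r² - 48r + 192 = 0
Divide by 6: r² - 8r + 32 = 0
Roots: r = 4 ± 4i (complex conjugates)
General solution: y = e^(4x)(C₁cos(4x) + C₂sin(4x))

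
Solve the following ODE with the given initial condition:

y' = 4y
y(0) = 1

General solution: y = Ce^(4x)
Applying IC y(0) = 1:
Particular solution: y = e^(4x)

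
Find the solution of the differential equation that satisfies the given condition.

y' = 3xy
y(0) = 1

General solution: y = Ce^(3x²/2)
Applying IC y(0) = 1:
Particular solution: y = e^(3x²/2)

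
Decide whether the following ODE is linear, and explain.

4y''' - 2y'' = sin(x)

Linear (y and its derivatives appear to the first power only, no products of y terms)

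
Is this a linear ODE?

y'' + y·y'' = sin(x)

No. Nonlinear (y·y'' term)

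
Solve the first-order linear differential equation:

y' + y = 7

Using integrating factor method:

General solution: y = 7 + Ce^(-x)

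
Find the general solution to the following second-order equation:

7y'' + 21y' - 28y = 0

Characteristic equation: 7r² + 21r - 28 = 0
Divide by 7: r² + 3r - 4 = 0
Roots: r = 1, -4 (distinct real)
General solution: y = C₁e^x + C₂e^(-4x)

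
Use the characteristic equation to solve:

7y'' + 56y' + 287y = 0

Characteristic equation: 7r² + 56r + 287 = 0
Divide by 7: r² + 8r + 41 = 0
Roots: r = -4 ± 5i (complex conjugates)
General solution: y = e^(-4x)(C₁cos(5x) + C₂sin(5x))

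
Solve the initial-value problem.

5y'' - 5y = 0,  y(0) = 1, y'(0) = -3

General solution: y = C₁e^x + C₂e^(-x)
Applying ICs: C₁ = -1, C₂ = 2
Particular solution: y = -e^x + 2e^(-x)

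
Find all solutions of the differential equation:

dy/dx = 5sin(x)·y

Separating variables and integrating:
ln|y| = -5cos(x) + C

General solution: y = Ce^(-5cos(x))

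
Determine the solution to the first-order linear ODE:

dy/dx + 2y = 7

Using integrating factor method:

General solution: y = 7/2 + Ce^(-2x)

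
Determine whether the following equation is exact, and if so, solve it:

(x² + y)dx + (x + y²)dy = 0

Verify exactness: ∂M/∂y = ∂N/∂x ✓
Find F(x,y) such that ∂F/∂x = M, ∂F/∂y = N
Solution: x³/3 + xy + y³/3 = C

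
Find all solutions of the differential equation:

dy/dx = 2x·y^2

Separating variables and integrating:
-1/y = x^2 + C

General solution: y^-1 = -x^2 + C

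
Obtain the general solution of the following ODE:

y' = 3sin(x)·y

Separating variables and integrating:
ln|y| = -3cos(x) + C

General solution: y = Ce^(-3cos(x))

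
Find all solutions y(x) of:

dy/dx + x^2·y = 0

Using integrating factor method:

General solution: y = Ce^(-x^3/3)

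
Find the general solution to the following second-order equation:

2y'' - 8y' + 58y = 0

Characteristic equation: 2r² - 8r + 58 = 0
Divide by 2: r² - 4r + 29 = 0
Roots: r = 2 ± 5i (complex conjugates)
General solution: y = e^(2x)(C₁cos(5x) + C₂sin(5x))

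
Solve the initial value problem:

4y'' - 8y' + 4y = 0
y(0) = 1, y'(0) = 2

General solution: y = (C₁ + C₂x)e^x
Repeated root r = 1
Applying ICs: C₁ = 1, C₂ = 1
Particular solution: y = (1 + x)e^x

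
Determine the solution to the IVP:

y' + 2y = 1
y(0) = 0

General solution: y = 1/2 + Ce^(-2x)
Applying y(0) = 0: C = 0 - 1/2 = -1/2
Particular solution: y = 1/2 - (1/2)e^(-2x)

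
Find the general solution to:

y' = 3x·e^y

Separating variables and integrating:
-e^(-y) = 3x²/2 + C

General solution: y = -ln(C - 3x²/2)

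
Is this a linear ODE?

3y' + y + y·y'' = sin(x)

No. Nonlinear (y·y'' term)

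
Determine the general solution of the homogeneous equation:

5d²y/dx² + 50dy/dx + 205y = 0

Characteristic equation: 5r² + 50r + 205 = 0
Divide by 5: r² + 10r + 41 = 0
Roots: r = -5 ± 4i (complex conjugates)
General solution: y = e^(-5x)(C₁cos(4x) + C₂sin(4x))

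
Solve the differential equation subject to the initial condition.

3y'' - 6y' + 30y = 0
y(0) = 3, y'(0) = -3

General solution: y = e^x(C₁cos(3x) + C₂sin(3x))
Complex roots r = 1 ± 3i
Applying ICs: C₁ = 3, C₂ = -2
Particular solution: y = e^x(3cos(3x) - 2sin(3x))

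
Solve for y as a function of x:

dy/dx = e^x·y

Separating variables and integrating:
ln|y| = e^x + C

General solution: y = Ce^(e^x)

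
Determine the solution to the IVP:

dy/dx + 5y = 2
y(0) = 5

General solution: y = 2/5 + Ce^(-5x)
Applying y(0) = 5: C = 5 - 2/5 = 23/5
Particular solution: y = 2/5 + (23/5)e^(-5x)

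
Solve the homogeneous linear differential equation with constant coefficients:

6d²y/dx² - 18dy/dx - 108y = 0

Characteristic equation: 6r² - 18r - 108 = 0
Divide by 6: r² - 3r - 18 = 0
Roots: r = 6, -3 (distinct real)
General solution: y = C₁e^(6x) + C₂e^(-3x)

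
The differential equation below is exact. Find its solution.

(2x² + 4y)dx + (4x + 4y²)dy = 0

Verify exactness: ∂M/∂y = ∂N/∂x ✓
Find F(x,y) such that ∂F/∂x = M, ∂F/∂y = N
Solution: 2x³/3 + 4xy + 4y³/3 = C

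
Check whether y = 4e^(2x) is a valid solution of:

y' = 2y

Verification:
y = 4e^(2x)
y' = 8e^(2x)
2y = 8e^(2x)
y' = 2y ✓

Yes, it is a solution.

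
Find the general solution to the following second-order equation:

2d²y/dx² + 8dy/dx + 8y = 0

Characteristic equation: 2r² + 8r + 8 = 0
Divide by 2: r² + 4r + 4 = 0
Factored: (r + 2)² = 0
Repeated root: r = -2
General solution: y = (C₁ + C₂x)e^(-2x)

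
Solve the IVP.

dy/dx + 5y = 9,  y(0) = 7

General solution: y = 9/5 + Ce^(-5x)
Applying y(0) = 7: C = 7 - 9/5 = 26/5
Particular solution: y = 9/5 + (26/5)e^(-5x)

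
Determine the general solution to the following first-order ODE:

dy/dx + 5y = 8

Using integrating factor method:

General solution: y = 8/5 + Ce^(-5x)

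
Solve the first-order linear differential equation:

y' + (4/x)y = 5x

Using integrating factor method:

General solution: y = (5/6)x^2 + Cx^(-4)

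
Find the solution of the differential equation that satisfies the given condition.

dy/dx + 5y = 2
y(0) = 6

General solution: y = 2/5 + Ce^(-5x)
Applying y(0) = 6: C = 6 - 2/5 = 28/5
Particular solution: y = 2/5 + (28/5)e^(-5x)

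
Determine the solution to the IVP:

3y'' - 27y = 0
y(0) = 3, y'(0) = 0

General solution: y = C₁e^(3x) + C₂e^(-3x)
Applying ICs: C₁ = 3/2, C₂ = 3/2
Particular solution: y = (3/2)e^(3x) + (3/2)e^(-3x)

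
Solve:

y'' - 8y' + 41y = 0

Characteristic equation: r² - 8r + 41 = 0
Roots: r = 4 ± 5i (complex conjugates)
General solution: y = e^(4x)(C₁cos(5x) + C₂sin(5x))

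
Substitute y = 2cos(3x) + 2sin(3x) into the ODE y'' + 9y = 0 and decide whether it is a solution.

Verification:
y'' = -18cos(3x) - 18sin(3x)
y'' + 9y = 0 ✓

Yes, it is a solution.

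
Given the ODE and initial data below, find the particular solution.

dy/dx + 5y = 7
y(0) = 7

General solution: y = 7/5 + Ce^(-5x)
Applying y(0) = 7: C = 7 - 7/5 = 28/5
Particular solution: y = 7/5 + (28/5)e^(-5x)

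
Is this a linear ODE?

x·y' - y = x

Yes. Linear (y and its derivatives appear to the first power only, no products of y terms)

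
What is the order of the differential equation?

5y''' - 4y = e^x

The order is 3 (highest derivative is of order 3).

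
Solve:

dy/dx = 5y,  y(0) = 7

General solution: y = Ce^(5x)
Applying IC y(0) = 7:
Particular solution: y = 7e^(5x)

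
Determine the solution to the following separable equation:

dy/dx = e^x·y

Separating variables and integrating:
ln|y| = e^x + C

General solution: y = Ce^(e^x)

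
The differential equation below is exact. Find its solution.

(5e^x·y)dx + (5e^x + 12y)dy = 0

Verify exactness: ∂M/∂y = ∂N/∂x ✓
Find F(x,y) such that ∂F/∂x = M, ∂F/∂y = N
Solution: 5e^x·y + 6y² = C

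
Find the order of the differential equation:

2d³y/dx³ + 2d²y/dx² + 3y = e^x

The order is 3 (highest derivative is of order 3).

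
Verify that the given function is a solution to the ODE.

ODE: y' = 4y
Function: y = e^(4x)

Verification:
y = e^(4x)
y' = 4e^(4x)
4y = 4e^(4x)
y' = 4y ✓

Yes, it is a solution.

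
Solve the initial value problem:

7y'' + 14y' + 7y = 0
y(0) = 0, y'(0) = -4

General solution: y = (C₁ + C₂x)e^(-x)
Repeated root r = -1
Applying ICs: C₁ = 0, C₂ = -4
Particular solution: y = -4xe^(-x)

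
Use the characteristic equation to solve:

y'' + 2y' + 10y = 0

Characteristic equation: r² + 2r + 10 = 0
Roots: r = -1 ± 3i (complex conjugates)
General solution: y = e^(-x)(C₁cos(3x) + C₂sin(3x))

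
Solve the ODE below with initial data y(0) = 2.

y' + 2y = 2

General solution: y = 1 + Ce^(-2x)
Applying y(0) = 2: C = 2 - 1 = 1
Particular solution: y = 1 + e^(-2x)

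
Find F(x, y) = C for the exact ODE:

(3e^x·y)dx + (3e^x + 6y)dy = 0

Verify exactness: ∂M/∂y = ∂N/∂x ✓
Find F(x,y) such that ∂F/∂x = M, ∂F/∂y = N
Solution: 3e^x·y + 3y² = C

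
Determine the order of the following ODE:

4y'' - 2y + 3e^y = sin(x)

The order is 2 (highest derivative is of order 2).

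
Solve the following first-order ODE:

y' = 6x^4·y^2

Separating variables and integrating:
-1/y = 6x^5/5 + C

General solution: y^-1 = (-6/5)x^5 + C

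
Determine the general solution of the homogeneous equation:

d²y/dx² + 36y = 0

Characteristic equation: r² + 36 = 0
Roots: r = ±6i (complex conjugates)
General solution: y = C₁cos(6x) + C₂sin(6x)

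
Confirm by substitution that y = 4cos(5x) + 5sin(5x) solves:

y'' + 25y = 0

Verification:
y'' = -100cos(5x) - 125sin(5x)
y'' + 25y = 0 ✓

Yes, it is a solution.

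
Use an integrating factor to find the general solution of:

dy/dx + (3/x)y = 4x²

Using integrating factor method:

General solution: y = (2/3)x^3 + Cx^(-3)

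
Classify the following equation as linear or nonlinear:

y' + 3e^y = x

Nonlinear (e^y is nonlinear in y)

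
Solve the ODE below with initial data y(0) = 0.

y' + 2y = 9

General solution: y = 9/2 + Ce^(-2x)
Applying y(0) = 0: C = 0 - 9/2 = -9/2
Particular solution: y = 9/2 - (9/2)e^(-2x)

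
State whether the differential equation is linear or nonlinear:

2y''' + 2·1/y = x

Nonlinear (1/y term)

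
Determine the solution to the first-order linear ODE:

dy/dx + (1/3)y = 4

Using integrating factor method:

General solution: y = 12 + Ce^(-x/3)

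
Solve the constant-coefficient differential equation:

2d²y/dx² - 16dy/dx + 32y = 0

Characteristic equation: 2r² - 16r + 32 = 0
Divide by 2: r² - 8r + 16 = 0
Factored: (r - 4)² = 0
Repeated root: r = 4
General solution: y = (C₁ + C₂x)e^(4x)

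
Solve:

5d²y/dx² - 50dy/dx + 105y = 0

Characteristic equation: 5r² - 50r + 105 = 0
Divide by 5: r² - 10r + 21 = 0
Roots: r = 3, 7 (distinct real)
General solution: y = C₁e^(3x) + C₂e^(7x)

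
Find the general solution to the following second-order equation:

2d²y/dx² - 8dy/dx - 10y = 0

Characteristic equation: 2r² - 8r - 10 = 0
Divide by 2: r² - 4r - 5 = 0
Roots: r = 5, -1 (distinct real)
General solution: y = C₁e^(5x) + C₂e^(-x)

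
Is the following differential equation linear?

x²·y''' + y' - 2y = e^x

Yes. Linear (y and its derivatives appear to the first power only, no products of y terms)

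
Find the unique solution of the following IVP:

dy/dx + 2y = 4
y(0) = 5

General solution: y = 2 + Ce^(-2x)
Applying y(0) = 5: C = 5 - 2 = 3
Particular solution: y = 2 + 3e^(-2x)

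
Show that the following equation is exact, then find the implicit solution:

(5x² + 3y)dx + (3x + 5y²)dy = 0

Verify exactness: ∂M/∂y = ∂N/∂x ✓
Find F(x,y) such that ∂F/∂x = M, ∂F/∂y = N
Solution: 5x³/3 + 3xy + 5y³/3 = C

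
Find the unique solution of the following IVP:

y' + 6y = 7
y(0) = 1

General solution: y = 7/6 + Ce^(-6x)
Applying y(0) = 1: C = 1 - 7/6 = -1/6
Particular solution: y = 7/6 - (1/6)e^(-6x)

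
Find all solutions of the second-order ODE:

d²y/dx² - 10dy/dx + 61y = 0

Characteristic equation: r² - 10r + 61 = 0
Roots: r = 5 ± 6i (complex conjugates)
General solution: y = e^(5x)(C₁cos(6x) + C₂sin(6x))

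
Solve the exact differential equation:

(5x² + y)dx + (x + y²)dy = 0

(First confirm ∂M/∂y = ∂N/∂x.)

Verify exactness: ∂M/∂y = ∂N/∂x ✓
Find F(x,y) such that ∂F/∂x = M, ∂F/∂y = N
Solution: 5x³/3 + xy + y³/3 = C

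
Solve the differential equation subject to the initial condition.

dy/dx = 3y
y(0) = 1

General solution: y = Ce^(3x)
Applying IC y(0) = 1:
Particular solution: y = e^(3x)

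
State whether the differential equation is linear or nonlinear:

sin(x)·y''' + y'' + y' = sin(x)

Linear (y and its derivatives appear to the first power only, no products of y terms)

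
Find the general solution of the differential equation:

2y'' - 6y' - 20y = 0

Characteristic equation: 2r² - 6r - 20 = 0
Divide by 2: r² - 3r - 10 = 0
Roots: r = 5, -2 (distinct real)
General solution: y = C₁e^(5x) + C₂e^(-2x)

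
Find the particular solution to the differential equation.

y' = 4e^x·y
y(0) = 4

General solution: y = Ce^(4e^x)
Applying IC y(0) = 4:
Particular solution: y = 4e^(4(e^x - 1))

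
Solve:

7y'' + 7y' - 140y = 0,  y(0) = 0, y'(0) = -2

General solution: y = C₁e^(4x) + C₂e^(-5x)
Applying ICs: C₁ = -2/9, C₂ = 2/9
Particular solution: y = -(2/9)e^(4x) + (2/9)e^(-5x)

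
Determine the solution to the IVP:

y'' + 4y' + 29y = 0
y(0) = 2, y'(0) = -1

General solution: y = e^(-2x)(C₁cos(5x) + C₂sin(5x))
Complex roots r = -2 ± 5i
Applying ICs: C₁ = 2, C₂ = 3/5
Particular solution: y = e^(-2x)(2cos(5x) + (3/5)sin(5x))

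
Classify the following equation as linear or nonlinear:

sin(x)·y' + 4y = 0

Linear (y and its derivatives appear to the first power only, no products of y terms)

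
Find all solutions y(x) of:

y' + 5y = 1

Using integrating factor method:

General solution: y = 1/5 + Ce^(-5x)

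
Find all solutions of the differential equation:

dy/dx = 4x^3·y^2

Separating variables and integrating:
-1/y = x^4 + C

General solution: y^-1 = -x^4 + C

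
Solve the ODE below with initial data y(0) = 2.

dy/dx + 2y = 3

General solution: y = 3/2 + Ce^(-2x)
Applying y(0) = 2: C = 2 - 3/2 = 1/2
Particular solution: y = 3/2 + (1/2)e^(-2x)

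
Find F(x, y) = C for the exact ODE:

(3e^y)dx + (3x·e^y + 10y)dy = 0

Verify exactness: ∂M/∂y = ∂N/∂x ✓
Find F(x,y) such that ∂F/∂x = M, ∂F/∂y = N
Solution: 3x·e^y + 5y² = C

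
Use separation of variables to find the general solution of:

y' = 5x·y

Separating variables and integrating:
ln|y| = 5x^2/2 + C

General solution: y = Ce^(5x^2/2)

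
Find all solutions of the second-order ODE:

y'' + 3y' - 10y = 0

Characteristic equation: r² + 3r - 10 = 0
Roots: r = 2, -5 (distinct real)
General solution: y = C₁e^(2x) + C₂e^(-5x)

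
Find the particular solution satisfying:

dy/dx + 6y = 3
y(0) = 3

General solution: y = 1/2 + Ce^(-6x)
Applying y(0) = 3: C = 3 - 1/2 = 5/2
Particular solution: y = 1/2 + (5/2)e^(-6x)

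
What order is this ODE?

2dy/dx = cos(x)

The order is 1 (highest derivative is of order 1).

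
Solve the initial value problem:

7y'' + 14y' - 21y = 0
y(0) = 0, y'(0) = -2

General solution: y = C₁e^x + C₂e^(-3x)
Applying ICs: C₁ = -1/2, C₂ = 1/2
Particular solution: y = -(1/2)e^x + (1/2)e^(-3x)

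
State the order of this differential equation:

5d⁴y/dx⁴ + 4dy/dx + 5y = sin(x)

The order is 4 (highest derivative is of order 4).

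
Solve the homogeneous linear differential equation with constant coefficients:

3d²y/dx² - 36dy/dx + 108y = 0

Characteristic equation: 3r² - 36r + 108 = 0
Divide by 3: r² - 12r + 36 = 0
Factored: (r - 6)² = 0
Repeated root: r = 6
General solution: y = (C₁ + C₂x)e^(6x)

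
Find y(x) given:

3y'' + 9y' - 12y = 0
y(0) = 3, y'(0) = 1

General solution: y = C₁e^x + C₂e^(-4x)
Applying ICs: C₁ = 13/5, C₂ = 2/5
Particular solution: y = (13/5)e^x + (2/5)e^(-4x)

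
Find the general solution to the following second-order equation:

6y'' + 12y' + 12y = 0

Characteristic equation: 6r² + 12r + 12 = 0
Divide by 6: r² + 2r + 2 = 0
Roots: r = -1 ± i (complex conjugates)
General solution: y = e^(-x)(C₁cos(x) + C₂sin(x))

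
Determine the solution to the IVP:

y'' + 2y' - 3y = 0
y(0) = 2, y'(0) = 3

General solution: y = C₁e^x + C₂e^(-3x)
Applying ICs: C₁ = 9/4, C₂ = -1/4
Particular solution: y = (9/4)e^x - (1/4)e^(-3x)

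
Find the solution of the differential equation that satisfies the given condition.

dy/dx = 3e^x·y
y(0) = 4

General solution: y = Ce^(3e^x)
Applying IC y(0) = 4:
Particular solution: y = 4e^(3(e^x - 1))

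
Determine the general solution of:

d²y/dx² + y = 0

Characteristic equation: r² + 1 = 0
Roots: r = ±i (complex conjugates)
General solution: y = C₁cos(x) + C₂sin(x)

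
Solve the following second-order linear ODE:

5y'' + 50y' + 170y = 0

Characteristic equation: 5r² + 50r + 170 = 0
Divide by 5: r² + 10r + 34 = 0
Roots: r = -5 ± 3i (complex conjugates)
General solution: y = e^(-5x)(C₁cos(3x) + C₂sin(3x))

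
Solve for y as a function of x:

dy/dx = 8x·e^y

Separating variables and integrating:
-e^(-y) = 4x² + C

General solution: y = -ln(C - 4x²)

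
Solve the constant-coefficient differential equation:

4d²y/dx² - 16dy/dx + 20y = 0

Characteristic equation: 4r² - 16r + 20 = 0
Divide by 4: r² - 4r + 5 = 0
Roots: r = 2 ± i (complex conjugates)
General solution: y = e^(2x)(C₁cos(x) + C₂sin(x))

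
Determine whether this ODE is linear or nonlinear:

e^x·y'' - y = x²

Linear (y and its derivatives appear to the first power only, no products of y terms)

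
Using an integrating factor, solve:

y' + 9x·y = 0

Using integrating factor method:

General solution: y = Ce^(-9x^2/2)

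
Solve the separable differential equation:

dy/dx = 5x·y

Separating variables and integrating:
ln|y| = 5x^2/2 + C

General solution: y = Ce^(5x^2/2)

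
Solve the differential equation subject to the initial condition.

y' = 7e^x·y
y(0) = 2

General solution: y = Ce^(7e^x)
Applying IC y(0) = 2:
Particular solution: y = 2e^(7(e^x - 1))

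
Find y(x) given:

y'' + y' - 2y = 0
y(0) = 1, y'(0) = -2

General solution: y = C₁e^x + C₂e^(-2x)
Applying ICs: C₁ = 0, C₂ = 1
Particular solution: y = e^(-2x)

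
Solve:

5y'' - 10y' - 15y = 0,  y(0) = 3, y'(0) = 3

General solution: y = C₁e^(3x) + C₂e^(-x)
Applying ICs: C₁ = 3/2, C₂ = 3/2
Particular solution: y = (3/2)e^(3x) + (3/2)e^(-x)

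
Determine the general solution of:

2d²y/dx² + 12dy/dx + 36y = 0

Characteristic equation: 2r² + 12r + 36 = 0
Divide by 2: r² + 6r + 18 = 0
Roots: r = -3 ± 3i (complex conjugates)
General solution: y = e^(-3x)(C₁cos(3x) + C₂sin(3x))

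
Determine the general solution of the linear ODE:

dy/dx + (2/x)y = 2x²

Using integrating factor method:

General solution: y = (2/5)x^3 + Cx^(-2)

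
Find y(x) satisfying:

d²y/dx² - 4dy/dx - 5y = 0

Characteristic equation: r² - 4r - 5 = 0
Roots: r = 5, -1 (distinct real)
General solution: y = C₁e^(5x) + C₂e^(-x)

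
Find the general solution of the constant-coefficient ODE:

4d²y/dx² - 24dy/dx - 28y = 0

Characteristic equation: 4r² - 24r - 28 = 0
Divide by 4: r² - 6r - 7 = 0
Roots: r = 7, -1 (distinct real)
General solution: y = C₁e^(7x) + C₂e^(-x)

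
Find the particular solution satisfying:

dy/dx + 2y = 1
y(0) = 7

General solution: y = 1/2 + Ce^(-2x)
Applying y(0) = 7: C = 7 - 1/2 = 13/2
Particular solution: y = 1/2 + (13/2)e^(-2x)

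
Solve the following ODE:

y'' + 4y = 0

Characteristic equation: r² + 4 = 0
Roots: r = ±2i (complex conjugates)
General solution: y = C₁cos(2x) + C₂sin(2x)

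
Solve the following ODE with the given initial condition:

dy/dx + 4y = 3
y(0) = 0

General solution: y = 3/4 + Ce^(-4x)
Applying y(0) = 0: C = 0 - 3/4 = -3/4
Particular solution: y = 3/4 - (3/4)e^(-4x)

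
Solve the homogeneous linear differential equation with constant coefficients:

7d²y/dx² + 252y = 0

Characteristic equation: 7r² + 252 = 0
Divide by 7: r² + 36 = 0
Roots: r = ±6i (complex conjugates)
General solution: y = C₁cos(6x) + C₂sin(6x)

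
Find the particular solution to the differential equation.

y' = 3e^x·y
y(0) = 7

General solution: y = Ce^(3e^x)
Applying IC y(0) = 7:
Particular solution: y = 7e^(3(e^x - 1))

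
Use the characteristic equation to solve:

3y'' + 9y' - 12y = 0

Characteristic equation: 3r² + 9r - 12 = 0
Divide by 3: r² + 3r - 4 = 0
Roots: r = 1, -4 (distinct real)
General solution: y = C₁e^x + C₂e^(-4x)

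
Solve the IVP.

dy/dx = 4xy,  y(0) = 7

General solution: y = Ce^(2x²)
Applying IC y(0) = 7:
Particular solution: y = 7e^(2x²)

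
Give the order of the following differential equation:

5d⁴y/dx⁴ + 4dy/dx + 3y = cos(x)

The order is 4 (highest derivative is of order 4).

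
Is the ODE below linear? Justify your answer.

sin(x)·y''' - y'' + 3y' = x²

Yes. Linear (y and its derivatives appear to the first power only, no products of y terms)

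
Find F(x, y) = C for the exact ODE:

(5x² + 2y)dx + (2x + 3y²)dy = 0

Verify exactness: ∂M/∂y = ∂N/∂x ✓
Find F(x,y) such that ∂F/∂x = M, ∂F/∂y = N
Solution: 5x³/3 + 2xy + y³ = C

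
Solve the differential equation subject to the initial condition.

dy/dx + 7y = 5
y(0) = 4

General solution: y = 5/7 + Ce^(-7x)
Applying y(0) = 4: C = 4 - 5/7 = 23/7
Particular solution: y = 5/7 + (23/7)e^(-7x)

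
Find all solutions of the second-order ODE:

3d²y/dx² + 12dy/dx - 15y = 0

Characteristic equation: 3r² + 12r - 15 = 0
Divide by 3: r² + 4r - 5 = 0
Roots: r = 1, -5 (distinct real)
General solution: y = C₁e^x + C₂e^(-5x)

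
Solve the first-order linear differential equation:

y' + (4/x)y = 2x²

Using integrating factor method:

General solution: y = (2/7)x^3 + Cx^(-4)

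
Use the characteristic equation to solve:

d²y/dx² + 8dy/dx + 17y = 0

Characteristic equation: r² + 8r + 17 = 0
Roots: r = -4 ± i (complex conjugates)
General solution: y = e^(-4x)(C₁cos(x) + C₂sin(x))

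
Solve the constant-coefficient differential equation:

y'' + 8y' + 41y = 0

Characteristic equation: r² + 8r + 41 = 0
Roots: r = -4 ± 5i (complex conjugates)
General solution: y = e^(-4x)(C₁cos(5x) + C₂sin(5x))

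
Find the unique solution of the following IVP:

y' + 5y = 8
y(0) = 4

General solution: y = 8/5 + Ce^(-5x)
Applying y(0) = 4: C = 4 - 8/5 = 12/5
Particular solution: y = 8/5 + (12/5)e^(-5x)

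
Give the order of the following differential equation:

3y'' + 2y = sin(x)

The order is 2 (highest derivative is of order 2).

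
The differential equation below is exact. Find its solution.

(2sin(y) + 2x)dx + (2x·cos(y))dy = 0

Verify exactness: ∂M/∂y = ∂N/∂x ✓
Find F(x,y) such that ∂F/∂x = M, ∂F/∂y = N
Solution: 2x·sin(y) + x² = C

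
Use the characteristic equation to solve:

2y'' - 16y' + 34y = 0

Characteristic equation: 2r² - 16r + 34 = 0
Divide by 2: r² - 8r + 17 = 0
Roots: r = 4 ± i (complex conjugates)
General solution: y = e^(4x)(C₁cos(x) + C₂sin(x))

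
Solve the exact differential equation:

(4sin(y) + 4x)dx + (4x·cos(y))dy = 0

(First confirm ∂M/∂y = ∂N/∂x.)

Verify exactness: ∂M/∂y = ∂N/∂x ✓
Find F(x,y) such that ∂F/∂x = M, ∂F/∂y = N
Solution: 4x·sin(y) + 2x² = C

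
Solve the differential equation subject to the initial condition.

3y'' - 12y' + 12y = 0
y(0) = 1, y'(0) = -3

General solution: y = (C₁ + C₂x)e^(2x)
Repeated root r = 2
Applying ICs: C₁ = 1, C₂ = -5
Particular solution: y = (1 - 5x)e^(2x)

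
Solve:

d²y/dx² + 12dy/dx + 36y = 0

Characteristic equation: r² + 12r + 36 = 0
Factored: (r + 6)² = 0
Repeated root: r = -6
General solution: y = (C₁ + C₂x)e^(-6x)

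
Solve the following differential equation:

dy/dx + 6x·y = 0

Using integrating factor method:

General solution: y = Ce^(-3x^2)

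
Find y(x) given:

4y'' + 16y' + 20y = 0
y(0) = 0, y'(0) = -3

General solution: y = e^(-2x)(C₁cos(x) + C₂sin(x))
Complex roots r = -2 ± i
Applying ICs: C₁ = 0, C₂ = -3
Particular solution: y = e^(-2x)(-3sin(x))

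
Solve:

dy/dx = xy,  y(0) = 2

General solution: y = Ce^(x²/2)
Applying IC y(0) = 2:
Particular solution: y = 2e^(x²/2)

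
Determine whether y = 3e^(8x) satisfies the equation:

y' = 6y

Verification:
y = 3e^(8x)
y' = 24e^(8x)
But 6y = 18e^(8x)
y' ≠ 6y — the derivative does not match

No, it is not a solution.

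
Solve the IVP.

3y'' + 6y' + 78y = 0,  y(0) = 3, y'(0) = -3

General solution: y = e^(-x)(C₁cos(5x) + C₂sin(5x))
Complex roots r = -1 ± 5i
Applying ICs: C₁ = 3, C₂ = 0
Particular solution: y = e^(-x)(3cos(5x))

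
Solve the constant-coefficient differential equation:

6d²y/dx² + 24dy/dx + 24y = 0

Characteristic equation: 6r² + 24r + 24 = 0
Divide by 6: r² + 4r + 4 = 0
Factored: (r + 2)² = 0
Repeated root: r = -2
General solution: y = (C₁ + C₂x)e^(-2x)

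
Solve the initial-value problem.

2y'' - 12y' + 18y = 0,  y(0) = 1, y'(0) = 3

General solution: y = (C₁ + C₂x)e^(3x)
Repeated root r = 3
Applying ICs: C₁ = 1, C₂ = 0
Particular solution: y = e^(3x)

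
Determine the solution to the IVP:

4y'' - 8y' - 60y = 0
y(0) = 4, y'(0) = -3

General solution: y = C₁e^(5x) + C₂e^(-3x)
Applying ICs: C₁ = 9/8, C₂ = 23/8
Particular solution: y = (9/8)e^(5x) + (23/8)e^(-3x)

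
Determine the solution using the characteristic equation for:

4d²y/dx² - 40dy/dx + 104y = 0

Characteristic equation: 4r² - 40r + 104 = 0
Divide by 4: r² - 10r + 26 = 0
Roots: r = 5 ± i (complex conjugates)
General solution: y = e^(5x)(C₁cos(x) + C₂sin(x))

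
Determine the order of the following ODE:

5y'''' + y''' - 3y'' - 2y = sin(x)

The order is 4 (highest derivative is of order 4).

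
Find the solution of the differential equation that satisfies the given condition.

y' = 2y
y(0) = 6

General solution: y = Ce^(2x)
Applying IC y(0) = 6:
Particular solution: y = 6e^(2x)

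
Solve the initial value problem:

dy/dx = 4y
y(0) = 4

General solution: y = Ce^(4x)
Applying IC y(0) = 4:
Particular solution: y = 4e^(4x)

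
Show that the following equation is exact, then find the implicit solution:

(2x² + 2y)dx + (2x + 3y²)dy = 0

Verify exactness: ∂M/∂y = ∂N/∂x ✓
Find F(x,y) such that ∂F/∂x = M, ∂F/∂y = N
Solution: 2x³/3 + 2xy + y³ = C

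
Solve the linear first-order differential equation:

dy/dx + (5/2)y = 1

Using integrating factor method:

General solution: y = 2/5 + Ce^(-5x/2)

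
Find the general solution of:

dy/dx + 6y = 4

Using integrating factor method:

General solution: y = 2/3 + Ce^(-6x)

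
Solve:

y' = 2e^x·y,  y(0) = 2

General solution: y = Ce^(2e^x)
Applying IC y(0) = 2:
Particular solution: y = 2e^(2(e^x - 1))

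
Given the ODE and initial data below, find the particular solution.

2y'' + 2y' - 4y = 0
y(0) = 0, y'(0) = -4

General solution: y = C₁e^x + C₂e^(-2x)
Applying ICs: C₁ = -4/3, C₂ = 4/3
Particular solution: y = -(4/3)e^x + (4/3)e^(-2x)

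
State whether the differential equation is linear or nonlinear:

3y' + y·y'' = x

Nonlinear (y·y'' term)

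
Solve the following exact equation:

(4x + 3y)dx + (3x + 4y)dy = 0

Verify exactness: ∂M/∂y = ∂N/∂x ✓
Find F(x,y) such that ∂F/∂x = M, ∂F/∂y = N
Solution: 2x² + 3xy + 2y² = C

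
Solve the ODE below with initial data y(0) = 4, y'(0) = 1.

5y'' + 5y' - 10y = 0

General solution: y = C₁e^x + C₂e^(-2x)
Applying ICs: C₁ = 3, C₂ = 1
Particular solution: y = 3e^x + e^(-2x)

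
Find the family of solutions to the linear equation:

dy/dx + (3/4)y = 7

Using integrating factor method:

General solution: y = 28/3 + Ce^(-3x/4)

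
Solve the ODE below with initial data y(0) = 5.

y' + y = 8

General solution: y = 8 + Ce^(-x)
Applying y(0) = 5: C = 5 - 8 = -3
Particular solution: y = 8 - 3e^(-x)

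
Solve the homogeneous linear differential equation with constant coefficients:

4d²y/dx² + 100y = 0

Characteristic equation: 4r² + 100 = 0
Divide by 4: r² + 25 = 0
Roots: r = ±5i (complex conjugates)
General solution: y = C₁cos(5x) + C₂sin(5x)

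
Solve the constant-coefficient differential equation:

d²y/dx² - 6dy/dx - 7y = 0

Characteristic equation: r² - 6r - 7 = 0
Roots: r = 7, -1 (distinct real)
General solution: y = C₁e^(7x) + C₂e^(-x)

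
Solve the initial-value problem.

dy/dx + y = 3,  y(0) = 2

General solution: y = 3 + Ce^(-x)
Applying y(0) = 2: C = 2 - 3 = -1
Particular solution: y = 3 - e^(-x)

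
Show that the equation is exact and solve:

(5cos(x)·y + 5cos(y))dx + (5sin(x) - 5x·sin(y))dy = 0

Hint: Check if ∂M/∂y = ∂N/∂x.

Verify exactness: ∂M/∂y = ∂N/∂x ✓
Find F(x,y) such that ∂F/∂x = M, ∂F/∂y = N
Solution: 5sin(x)·y + 5x·cos(y) = C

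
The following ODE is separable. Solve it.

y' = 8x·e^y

Separating variables and integrating:
-e^(-y) = 4x² + C

General solution: y = -ln(C - 4x²)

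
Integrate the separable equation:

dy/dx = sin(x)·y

Separating variables and integrating:
ln|y| = -cos(x) + C

General solution: y = Ce^(-cos(x))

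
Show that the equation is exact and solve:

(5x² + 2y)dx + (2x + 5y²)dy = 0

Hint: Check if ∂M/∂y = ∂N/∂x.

Verify exactness: ∂M/∂y = ∂N/∂x ✓
Find F(x,y) such that ∂F/∂x = M, ∂F/∂y = N
Solution: 5x³/3 + 2xy + 5y³/3 = C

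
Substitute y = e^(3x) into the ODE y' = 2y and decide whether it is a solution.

Verification:
y = e^(3x)
y' = 3e^(3x)
But 2y = 2e^(3x)
y' ≠ 2y — the derivative does not match

No, it is not a solution.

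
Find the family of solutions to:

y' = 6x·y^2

Separating variables and integrating:
-1/y = 3x^2 + C

General solution: y^-1 = -3x^2 + C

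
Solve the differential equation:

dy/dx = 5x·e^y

Separating variables and integrating:
-e^(-y) = 5x²/2 + C

General solution: y = -ln(C - 5x²/2)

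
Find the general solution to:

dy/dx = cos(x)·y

Separating variables and integrating:
ln|y| = sin(x) + C

General solution: y = Ce^(sin(x))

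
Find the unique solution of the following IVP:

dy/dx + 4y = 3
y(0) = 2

General solution: y = 3/4 + Ce^(-4x)
Applying y(0) = 2: C = 2 - 3/4 = 5/4
Particular solution: y = 3/4 + (5/4)e^(-4x)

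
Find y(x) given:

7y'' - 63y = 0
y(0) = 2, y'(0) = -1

General solution: y = C₁e^(3x) + C₂e^(-3x)
Applying ICs: C₁ = 5/6, C₂ = 7/6
Particular solution: y = (5/6)e^(3x) + (7/6)e^(-3x)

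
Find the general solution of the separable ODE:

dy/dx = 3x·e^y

Separating variables and integrating:
-e^(-y) = 3x²/2 + C

General solution: y = -ln(C - 3x²/2)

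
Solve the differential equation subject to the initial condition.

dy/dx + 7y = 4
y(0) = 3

General solution: y = 4/7 + Ce^(-7x)
Applying y(0) = 3: C = 3 - 4/7 = 17/7
Particular solution: y = 4/7 + (17/7)e^(-7x)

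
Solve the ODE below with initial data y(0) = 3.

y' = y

General solution: y = Ce^x
Applying IC y(0) = 3:
Particular solution: y = 3e^x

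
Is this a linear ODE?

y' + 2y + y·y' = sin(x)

No. Nonlinear (product y·y')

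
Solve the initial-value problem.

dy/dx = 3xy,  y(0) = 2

General solution: y = Ce^(3x²/2)
Applying IC y(0) = 2:
Particular solution: y = 2e^(3x²/2)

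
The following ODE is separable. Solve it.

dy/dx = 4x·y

Separating variables and integrating:
ln|y| = 2x^2 + C

General solution: y = Ce^(2x^2)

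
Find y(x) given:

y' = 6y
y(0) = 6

General solution: y = Ce^(6x)
Applying IC y(0) = 6:
Particular solution: y = 6e^(6x)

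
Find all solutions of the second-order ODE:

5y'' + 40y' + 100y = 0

Characteristic equation: 5r² + 40r + 100 = 0
Divide by 5: r² + 8r + 20 = 0
Roots: r = -4 ± 2i (complex conjugates)
General solution: y = e^(-4x)(C₁cos(2x) + C₂sin(2x))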